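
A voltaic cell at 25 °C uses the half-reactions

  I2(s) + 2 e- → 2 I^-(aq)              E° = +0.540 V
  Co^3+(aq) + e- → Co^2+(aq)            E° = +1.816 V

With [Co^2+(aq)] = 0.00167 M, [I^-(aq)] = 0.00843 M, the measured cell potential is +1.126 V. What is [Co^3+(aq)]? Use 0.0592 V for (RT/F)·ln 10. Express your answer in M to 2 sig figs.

0.00058 M

Co³⁺/Co²⁺ is the cathode (higher E°); E°cell = +1.816 − (+0.540) = +1.276 V with n = 2.
Since E = E° − (0.0592/n)·log Q, log Q = n(E° − E)/0.0592 = 5.068.
The balanced reaction is 2 Co^3+(aq) + 2 I^-(aq) → 2 Co^2+(aq) + I2(s), so Q = [Co^2+(aq)]^2 / ([Co^3+(aq)]^2·[I^-(aq)]^2).
Solving for the unknown gives log [Co^3+(aq)] = −3.237, so [Co^3+(aq)] ≈ 0.00058 M.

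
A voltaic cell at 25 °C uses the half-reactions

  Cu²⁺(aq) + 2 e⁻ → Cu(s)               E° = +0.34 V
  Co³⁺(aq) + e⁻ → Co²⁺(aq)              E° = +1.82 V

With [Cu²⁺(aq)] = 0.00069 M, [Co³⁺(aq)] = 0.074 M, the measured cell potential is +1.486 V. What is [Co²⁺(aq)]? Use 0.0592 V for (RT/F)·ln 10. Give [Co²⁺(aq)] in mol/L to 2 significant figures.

2.2 M

With Co³⁺/Co²⁺ at the cathode and Cu²⁺/Cu at the anode, E°cell = +1.82 − (+0.34) = +1.48 V (n = 2).
Rearranging E = E° − (0.0592/n)·log Q gives log Q = 2(+1.48 − (+1.486))/0.0592 = −0.203.
For 2 Co³⁺(aq) + Cu(s) → 2 Co²⁺(aq) + Cu²⁺(aq), the reaction quotient is Q = ([Co²⁺(aq)]^2·[Cu²⁺(aq)]) / [Co³⁺(aq)]^2.
Isolating [Co²⁺(aq)] in Q = 10^{−0.203} yields log [Co²⁺(aq)] = 0.348, i.e. 2.2 M.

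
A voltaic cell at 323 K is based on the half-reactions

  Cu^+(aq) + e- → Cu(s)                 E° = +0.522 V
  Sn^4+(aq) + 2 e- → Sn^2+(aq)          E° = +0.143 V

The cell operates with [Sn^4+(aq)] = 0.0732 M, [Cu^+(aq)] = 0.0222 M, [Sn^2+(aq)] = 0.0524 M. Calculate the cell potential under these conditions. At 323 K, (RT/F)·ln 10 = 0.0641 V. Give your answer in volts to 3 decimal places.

The Cu⁺/Cu couple has the more positive E°, so it is the cathode; Sn⁴⁺/Sn²⁺ is the anode.
E°cell = E°cat − E°an = +0.522 − (+0.143) = +0.379 V; n = 2.
Balancing gives 2 Cu^+(aq) + Sn^2+(aq) → 2 Cu(s) + Sn^4+(aq); hence Q = [Sn^4+(aq)] / ([Cu^+(aq)]^2·[Sn^2+(aq)]) = 2.83×10^3 (log Q = 3.452).
By the Nernst equation, E = +0.379 − (0.0641/2)·(3.452) = +0.268 V.

+0.268 V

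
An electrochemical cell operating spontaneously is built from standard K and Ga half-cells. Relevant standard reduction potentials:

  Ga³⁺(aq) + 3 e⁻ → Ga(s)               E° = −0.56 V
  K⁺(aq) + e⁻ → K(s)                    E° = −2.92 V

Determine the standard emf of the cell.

Of the two couples in this cell, the one with the more positive reduction potential is reduced at the cathode: here that is Ga³⁺/Ga (−0.56 V); K⁺/K (−2.92 V) is the anode.
E°cell = E°(cathode) − E°(anode) = −0.56 − (−2.92) = +2.36 V.

+2.36 V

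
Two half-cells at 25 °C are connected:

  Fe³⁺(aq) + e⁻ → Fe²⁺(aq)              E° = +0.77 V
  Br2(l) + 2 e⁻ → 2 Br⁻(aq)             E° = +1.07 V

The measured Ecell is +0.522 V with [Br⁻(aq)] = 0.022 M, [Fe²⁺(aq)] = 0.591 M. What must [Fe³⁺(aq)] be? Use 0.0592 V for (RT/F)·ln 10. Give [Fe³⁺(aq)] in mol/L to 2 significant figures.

0.0048 M

With Br₂/Br⁻ at the cathode and Fe³⁺/Fe²⁺ at the anode, E°cell = +1.07 − (+0.77) = +0.30 V (n = 2).
Rearranging E = E° − (0.0592/n)·log Q gives log Q = 2(+0.30 − (+0.522))/0.0592 = −7.500.
For Br2(l) + 2 Fe²⁺(aq) → 2 Br⁻(aq) + 2 Fe³⁺(aq), the reaction quotient is Q = ([Br⁻(aq)]^2·[Fe³⁺(aq)]^2) / [Fe²⁺(aq)]^2.
Isolating [Fe³⁺(aq)] in Q = 10^{−7.500} yields log [Fe³⁺(aq)] = −2.321, i.e. 0.0048 M.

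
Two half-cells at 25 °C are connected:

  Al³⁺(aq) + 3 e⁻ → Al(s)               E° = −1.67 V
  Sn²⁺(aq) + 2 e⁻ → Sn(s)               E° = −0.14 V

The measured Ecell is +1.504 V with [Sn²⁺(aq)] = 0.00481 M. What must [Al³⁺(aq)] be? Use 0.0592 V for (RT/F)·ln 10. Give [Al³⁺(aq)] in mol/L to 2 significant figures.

0.0069 M

The Sn²⁺/Sn couple has the larger reduction potential, so it is the cathode: E°cell = −0.14 − (−1.67) = +1.53 V and n = 6.
From the Nernst equation, log Q = n(E° − E)/0.0592 = 6·(+1.53 − (+1.504))/0.0592 = 2.635.
The balanced reaction is 3 Sn²⁺(aq) + 2 Al(s) → 3 Sn(s) + 2 Al³⁺(aq), so Q = [Al³⁺(aq)]^2 / [Sn²⁺(aq)]^3.
Isolating [Al³⁺(aq)] in Q = 10^{2.635} yields log [Al³⁺(aq)] = −2.159, i.e. 0.0069 M.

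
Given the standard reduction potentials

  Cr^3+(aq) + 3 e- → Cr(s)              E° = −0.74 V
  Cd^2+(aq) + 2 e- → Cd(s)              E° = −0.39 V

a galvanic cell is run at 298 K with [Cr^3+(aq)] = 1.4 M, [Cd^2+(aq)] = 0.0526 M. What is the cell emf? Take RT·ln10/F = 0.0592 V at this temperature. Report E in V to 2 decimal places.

+0.31 V

Since E°(Cd²⁺/Cd) > E°(Cr³⁺/Cr), Cd²⁺/Cd serves as the cathode.
E°cell = −0.39 − (−0.74) = +0.35 V, with n = 6 electrons transferred.
The balanced reaction is 3 Cd^2+(aq) + 2 Cr(s) → 3 Cd(s) + 2 Cr^3+(aq), so Q = [Cr^3+(aq)]^2 / [Cd^2+(aq)]^3 = 1.35×10^4 and log Q = 4.129.
By the Nernst equation, E = +0.35 − (0.0592/6)·(4.129) = +0.31 V.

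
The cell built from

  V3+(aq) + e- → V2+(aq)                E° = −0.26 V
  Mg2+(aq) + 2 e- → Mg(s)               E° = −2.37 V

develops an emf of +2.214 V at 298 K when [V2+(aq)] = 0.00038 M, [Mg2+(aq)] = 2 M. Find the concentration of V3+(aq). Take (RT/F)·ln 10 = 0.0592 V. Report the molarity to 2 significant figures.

0.031 M

V³⁺/V²⁺ is the cathode (higher E°); E°cell = −0.26 − (−2.37) = +2.11 V with n = 2.
Rearranging E = E° − (0.0592/n)·log Q gives log Q = 2(+2.11 − (+2.214))/0.0592 = −3.514.
Balancing electrons gives 2 V3+(aq) + Mg(s) → 2 V2+(aq) + Mg2+(aq); thus Q = ([V2+(aq)]^2·[Mg2+(aq)]) / [V3+(aq)]^2.
Substituting the known concentrations and solving, log [V3+(aq)] = −1.513 and [V3+(aq)] = 0.031 M.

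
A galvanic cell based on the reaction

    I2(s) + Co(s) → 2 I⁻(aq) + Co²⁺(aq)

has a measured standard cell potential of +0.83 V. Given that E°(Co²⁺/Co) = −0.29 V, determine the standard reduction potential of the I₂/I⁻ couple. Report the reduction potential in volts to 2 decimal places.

+0.54 V

In the reaction as written the I₂/I⁻ couple is reduced (cathode) and Co²⁺/Co is oxidized (anode), so E°cell = E°(I₂/I⁻) − E°(Co²⁺/Co).
E°(I₂/I⁻) = E°cell + E°(anode) = +0.83 + (−0.29) = +0.54 V.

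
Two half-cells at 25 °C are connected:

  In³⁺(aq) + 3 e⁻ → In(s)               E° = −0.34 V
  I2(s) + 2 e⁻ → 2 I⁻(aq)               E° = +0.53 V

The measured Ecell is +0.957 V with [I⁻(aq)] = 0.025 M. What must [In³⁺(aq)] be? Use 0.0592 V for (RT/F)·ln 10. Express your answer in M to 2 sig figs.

The I₂/I⁻ couple has the larger reduction potential, so it is the cathode: E°cell = +0.53 − (−0.34) = +0.87 V and n = 6.
Since E = E° − (0.0592/n)·log Q, log Q = n(E° − E)/0.0592 = −8.818.
The balanced reaction is 3 I2(s) + 2 In(s) → 6 I⁻(aq) + 2 In³⁺(aq), so Q = [I⁻(aq)]^6·[In³⁺(aq)]^2.
Isolating [In³⁺(aq)] in Q = 10^{−8.818} yields log [In³⁺(aq)] = 0.397, i.e. 2.5 M.

2.5 M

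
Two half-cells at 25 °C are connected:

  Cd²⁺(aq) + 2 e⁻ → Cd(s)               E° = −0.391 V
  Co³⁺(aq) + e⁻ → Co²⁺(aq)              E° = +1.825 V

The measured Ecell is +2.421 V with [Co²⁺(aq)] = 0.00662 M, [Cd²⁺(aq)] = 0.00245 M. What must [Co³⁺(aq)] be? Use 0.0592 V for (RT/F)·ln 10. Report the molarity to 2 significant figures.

Co³⁺/Co²⁺ is the cathode (higher E°); E°cell = +1.825 − (−0.391) = +2.216 V with n = 2.
From the Nernst equation, log Q = n(E° − E)/0.0592 = 2·(+2.216 − (+2.421))/0.0592 = −6.926.
For 2 Co³⁺(aq) + Cd(s) → 2 Co²⁺(aq) + Cd²⁺(aq), the reaction quotient is Q = ([Co²⁺(aq)]^2·[Cd²⁺(aq)]) / [Co³⁺(aq)]^2.
Substituting the known concentrations and solving, log [Co³⁺(aq)] = −0.022 and [Co³⁺(aq)] = 0.95 M.

0.95 M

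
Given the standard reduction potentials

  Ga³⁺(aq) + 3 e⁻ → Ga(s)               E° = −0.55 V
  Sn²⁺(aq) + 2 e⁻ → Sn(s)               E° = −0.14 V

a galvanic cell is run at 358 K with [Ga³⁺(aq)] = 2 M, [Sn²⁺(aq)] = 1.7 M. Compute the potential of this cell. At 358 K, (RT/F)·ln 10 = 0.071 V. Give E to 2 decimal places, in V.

+0.41 V

The Sn²⁺/Sn couple has the more positive E°, so it is the cathode; Ga³⁺/Ga is the anode.
E°cell = E°cat − E°an = −0.14 − (−0.55) = +0.41 V; n = 6.
Balancing gives 3 Sn²⁺(aq) + 2 Ga(s) → 3 Sn(s) + 2 Ga³⁺(aq); hence Q = [Ga³⁺(aq)]^2 / [Sn²⁺(aq)]^3 = 0.814 (log Q = −0.089).
Applying E = E° − (RT ln10/nF)·log Q gives +0.41 − (0.071/6)(−0.089) = +0.41 V.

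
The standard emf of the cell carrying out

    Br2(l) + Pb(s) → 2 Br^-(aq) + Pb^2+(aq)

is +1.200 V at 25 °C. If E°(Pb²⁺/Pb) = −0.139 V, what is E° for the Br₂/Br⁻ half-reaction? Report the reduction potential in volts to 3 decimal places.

In the reaction as written the Br₂/Br⁻ couple is reduced (cathode) and Pb²⁺/Pb is oxidized (anode), so E°cell = E°(Br₂/Br⁻) − E°(Pb²⁺/Pb).
E°(Br₂/Br⁻) = E°cell + E°(anode) = +1.200 + (−0.139) = +1.061 V.

+1.061 V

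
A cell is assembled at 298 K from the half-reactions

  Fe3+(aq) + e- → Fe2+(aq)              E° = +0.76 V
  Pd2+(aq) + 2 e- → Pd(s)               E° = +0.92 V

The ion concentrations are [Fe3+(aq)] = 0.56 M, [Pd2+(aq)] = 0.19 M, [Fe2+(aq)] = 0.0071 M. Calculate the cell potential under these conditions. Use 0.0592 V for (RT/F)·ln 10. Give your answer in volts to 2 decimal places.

Pd²⁺/Pd is reduced (cathode, E° = +0.92 V) and Fe³⁺/Fe²⁺ is oxidized (anode).
E°cell = E°cat − E°an = +0.92 − (+0.76) = +0.16 V; n = 2.
Balancing gives Pd2+(aq) + 2 Fe2+(aq) → Pd(s) + 2 Fe3+(aq); hence Q = [Fe3+(aq)]^2 / ([Pd2+(aq)]·[Fe2+(aq)]^2) = 3.27×10^4 (log Q = 4.515).
Applying E = E° − (RT ln10/nF)·log Q gives +0.16 − (0.0592/2)(4.515) = +0.03 V.

+0.03 V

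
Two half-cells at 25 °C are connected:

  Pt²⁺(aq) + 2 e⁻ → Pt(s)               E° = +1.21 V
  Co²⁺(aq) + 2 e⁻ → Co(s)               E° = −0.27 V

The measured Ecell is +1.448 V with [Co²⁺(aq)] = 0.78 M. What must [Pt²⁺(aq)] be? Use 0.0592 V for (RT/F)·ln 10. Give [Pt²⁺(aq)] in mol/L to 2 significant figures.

With Pt²⁺/Pt at the cathode and Co²⁺/Co at the anode, E°cell = +1.21 − (−0.27) = +1.48 V (n = 2).
Rearranging E = E° − (0.0592/n)·log Q gives log Q = 2(+1.48 − (+1.448))/0.0592 = 1.081.
For Pt²⁺(aq) + Co(s) → Pt(s) + Co²⁺(aq), the reaction quotient is Q = [Co²⁺(aq)] / [Pt²⁺(aq)].
Solving for the unknown gives log [Pt²⁺(aq)] = −1.189, so [Pt²⁺(aq)] ≈ 0.065 M.

0.065 M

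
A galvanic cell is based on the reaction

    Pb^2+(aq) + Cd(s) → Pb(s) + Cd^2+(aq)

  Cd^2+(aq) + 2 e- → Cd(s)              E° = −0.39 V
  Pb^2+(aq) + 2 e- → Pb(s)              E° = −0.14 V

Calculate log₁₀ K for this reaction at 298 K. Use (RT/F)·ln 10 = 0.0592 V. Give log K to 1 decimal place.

The Pb²⁺/Pb couple is reduced (cathode); E°cell = −0.14 − (−0.39) = +0.25 V with n = 2.
At equilibrium E = 0, so log K = nE°cell / 0.0592 = (2)(+0.25) / 0.0592 = 8.4.

log K = 8.4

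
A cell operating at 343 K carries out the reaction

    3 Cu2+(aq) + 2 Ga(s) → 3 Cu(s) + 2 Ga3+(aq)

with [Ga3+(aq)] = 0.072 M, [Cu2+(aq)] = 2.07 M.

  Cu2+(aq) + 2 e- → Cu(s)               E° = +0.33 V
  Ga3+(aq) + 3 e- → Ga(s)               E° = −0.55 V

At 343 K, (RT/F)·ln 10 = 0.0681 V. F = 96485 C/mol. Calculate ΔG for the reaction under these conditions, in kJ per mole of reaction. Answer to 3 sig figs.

−531 kJ/mol

E°cell = +0.33 − (−0.55) = +0.88 V; the balanced reaction transfers n = 6 electrons.
Q = [Ga3+(aq)]^2 / [Cu2+(aq)]^3 = 0.000584, so log Q = −3.233 and E = +0.88 − (0.0681/6)(−3.233) = +0.9167 V.
ΔG = −nFE = −(6)(96485)(+0.9167) J/mol = −531 kJ/mol.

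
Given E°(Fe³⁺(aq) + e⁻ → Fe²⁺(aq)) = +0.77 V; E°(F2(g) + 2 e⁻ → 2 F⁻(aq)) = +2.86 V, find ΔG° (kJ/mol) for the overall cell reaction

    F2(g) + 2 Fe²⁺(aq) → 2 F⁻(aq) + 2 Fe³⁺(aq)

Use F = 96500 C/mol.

−403 kJ/mol

In the reaction as written F2(g) is reduced, so the F₂/F⁻ couple is the cathode and Fe³⁺/Fe²⁺ is the anode.
E°cell = +2.86 − (+0.77) = +2.09 V; balancing electrons gives n = 2.
ΔG° = −nFE°cell = −(2)(96500)(+2.09) J/mol = −403 kJ/mol.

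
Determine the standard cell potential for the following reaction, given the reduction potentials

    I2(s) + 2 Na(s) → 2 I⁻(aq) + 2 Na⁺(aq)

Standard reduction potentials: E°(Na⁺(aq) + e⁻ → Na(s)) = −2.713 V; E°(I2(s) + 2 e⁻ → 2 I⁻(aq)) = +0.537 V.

I2(s) gains electrons, so the I₂/I⁻ couple is the cathode; the Na⁺/Na couple is the anode.
E°cell = E°(cathode) − E°(anode) = +0.537 − (−2.713) = +3.250 V.
The positive value indicates the reaction is spontaneous as written.

+3.250 V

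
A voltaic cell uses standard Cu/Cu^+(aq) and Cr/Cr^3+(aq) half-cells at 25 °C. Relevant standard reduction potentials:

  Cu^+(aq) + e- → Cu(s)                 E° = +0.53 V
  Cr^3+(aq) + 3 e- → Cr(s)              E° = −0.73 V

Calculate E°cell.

The Cu⁺/Cu couple has the higher E°, so Cu ion is reduced (cathode) and Cr is oxidized (anode).
E°cell = E°(cathode) − E°(anode) = +0.53 − (−0.73) = +1.26 V.

+1.26 V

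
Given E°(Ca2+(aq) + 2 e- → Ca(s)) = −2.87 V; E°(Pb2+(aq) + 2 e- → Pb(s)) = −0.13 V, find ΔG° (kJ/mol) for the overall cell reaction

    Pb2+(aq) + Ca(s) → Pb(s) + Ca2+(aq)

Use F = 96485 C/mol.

−529 kJ/mol

In the reaction as written Pb2+(aq) is reduced, so the Pb²⁺/Pb couple is the cathode and Ca²⁺/Ca is the anode.
E°cell = −0.13 − (−2.87) = +2.74 V; balancing electrons gives n = 2.
ΔG° = −nFE°cell = −(2)(96485)(+2.74) J/mol = −529 kJ/mol.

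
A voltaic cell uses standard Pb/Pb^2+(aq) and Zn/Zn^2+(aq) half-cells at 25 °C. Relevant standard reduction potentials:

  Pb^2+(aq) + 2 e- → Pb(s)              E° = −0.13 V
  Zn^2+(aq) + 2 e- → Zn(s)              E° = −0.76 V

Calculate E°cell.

Of the two couples in this cell, the one with the more positive reduction potential is reduced at the cathode: here that is Pb²⁺/Pb (−0.13 V); Zn²⁺/Zn (−0.76 V) is the anode.
E°cell = E°(cathode) − E°(anode) = −0.13 − (−0.76) = +0.63 V.

+0.63 V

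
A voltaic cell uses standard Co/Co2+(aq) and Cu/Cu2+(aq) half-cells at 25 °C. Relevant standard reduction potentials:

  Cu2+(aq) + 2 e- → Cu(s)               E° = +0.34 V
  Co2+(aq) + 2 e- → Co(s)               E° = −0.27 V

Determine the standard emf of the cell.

+0.61 V

The Cu²⁺/Cu couple has the higher E°, so Cu ion is reduced (cathode) and Co is oxidized (anode).
E°cell = E°(cathode) − E°(anode) = +0.34 − (−0.27) = +0.61 V.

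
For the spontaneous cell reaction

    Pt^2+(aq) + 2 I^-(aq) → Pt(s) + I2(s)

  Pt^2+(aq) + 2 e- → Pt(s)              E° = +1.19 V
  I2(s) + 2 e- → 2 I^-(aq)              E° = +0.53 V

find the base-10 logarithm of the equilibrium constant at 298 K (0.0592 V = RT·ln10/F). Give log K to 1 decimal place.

The Pt²⁺/Pt couple is reduced (cathode); E°cell = +1.19 − (+0.53) = +0.66 V with n = 2.
At equilibrium E = 0, so log K = nE°cell / 0.0592 = (2)(+0.66) / 0.0592 = 22.3.

log K = 22.3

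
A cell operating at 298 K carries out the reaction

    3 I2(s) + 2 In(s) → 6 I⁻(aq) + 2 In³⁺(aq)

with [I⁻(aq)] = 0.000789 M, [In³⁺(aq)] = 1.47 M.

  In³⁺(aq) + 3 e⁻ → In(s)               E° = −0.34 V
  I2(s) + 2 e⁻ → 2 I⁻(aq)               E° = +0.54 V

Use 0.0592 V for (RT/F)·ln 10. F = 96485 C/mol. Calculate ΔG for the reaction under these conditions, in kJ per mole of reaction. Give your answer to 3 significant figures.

−614 kJ/mol

The standard cell potential is +0.54 − (−0.34) = +0.88 V, with n = 6 electrons in the balanced equation.
Here Q = [I⁻(aq)]^6·[In³⁺(aq)]^2 = 5.21×10^−19 (log Q = −18.283), giving E = +0.88 − (0.0592/6)·(−18.283) = +1.0604 V.
Finally ΔG = −nFE = −(6)(96485 C/mol)(+1.0604 V) = −614 kJ/mol.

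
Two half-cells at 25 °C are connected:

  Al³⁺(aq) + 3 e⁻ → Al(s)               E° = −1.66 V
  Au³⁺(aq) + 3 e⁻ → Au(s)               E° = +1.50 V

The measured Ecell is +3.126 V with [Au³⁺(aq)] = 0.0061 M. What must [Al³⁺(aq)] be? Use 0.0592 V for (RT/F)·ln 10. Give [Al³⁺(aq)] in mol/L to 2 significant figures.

The Au³⁺/Au couple has the larger reduction potential, so it is the cathode: E°cell = +1.50 − (−1.66) = +3.16 V and n = 3.
Rearranging E = E° − (0.0592/n)·log Q gives log Q = 3(+3.16 − (+3.126))/0.0592 = 1.723.
For Au³⁺(aq) + Al(s) → Au(s) + Al³⁺(aq), the reaction quotient is Q = [Al³⁺(aq)] / [Au³⁺(aq)].
Substituting the known concentrations and solving, log [Al³⁺(aq)] = −0.492 and [Al³⁺(aq)] = 0.32 M.

0.32 M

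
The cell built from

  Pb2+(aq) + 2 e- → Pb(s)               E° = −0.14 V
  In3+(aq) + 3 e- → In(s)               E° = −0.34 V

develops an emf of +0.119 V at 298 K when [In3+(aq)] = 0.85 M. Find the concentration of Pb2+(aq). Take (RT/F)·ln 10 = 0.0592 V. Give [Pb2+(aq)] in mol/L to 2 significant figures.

With Pb²⁺/Pb at the cathode and In³⁺/In at the anode, E°cell = −0.14 − (−0.34) = +0.20 V (n = 6).
Rearranging E = E° − (0.0592/n)·log Q gives log Q = 6(+0.20 − (+0.119))/0.0592 = 8.209.
The balanced reaction is 3 Pb2+(aq) + 2 In(s) → 3 Pb(s) + 2 In3+(aq), so Q = [In3+(aq)]^2 / [Pb2+(aq)]^3.
Substituting the known concentrations and solving, log [Pb2+(aq)] = −2.783 and [Pb2+(aq)] = 0.0016 M.

0.0016 M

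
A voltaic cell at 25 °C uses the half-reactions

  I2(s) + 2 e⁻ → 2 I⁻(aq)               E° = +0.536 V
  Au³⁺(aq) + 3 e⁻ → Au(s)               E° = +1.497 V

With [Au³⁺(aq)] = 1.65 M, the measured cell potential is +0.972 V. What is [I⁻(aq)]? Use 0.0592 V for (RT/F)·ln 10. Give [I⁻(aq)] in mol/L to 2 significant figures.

Au³⁺/Au is the cathode (higher E°); E°cell = +1.497 − (+0.536) = +0.961 V with n = 6.
Rearranging E = E° − (0.0592/n)·log Q gives log Q = 6(+0.961 − (+0.972))/0.0592 = −1.115.
The balanced reaction is 2 Au³⁺(aq) + 6 I⁻(aq) → 2 Au(s) + 3 I2(s), so Q = 1 / ([Au³⁺(aq)]^2·[I⁻(aq)]^6).
Substituting the known concentrations and solving, log [I⁻(aq)] = 0.113 and [I⁻(aq)] = 1.3 M.

1.3 M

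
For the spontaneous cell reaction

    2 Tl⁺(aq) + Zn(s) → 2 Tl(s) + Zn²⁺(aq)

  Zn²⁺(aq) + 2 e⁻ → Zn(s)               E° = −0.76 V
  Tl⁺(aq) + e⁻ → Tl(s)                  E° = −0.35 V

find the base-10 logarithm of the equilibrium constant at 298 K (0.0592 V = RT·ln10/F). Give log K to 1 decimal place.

The Tl⁺/Tl couple is reduced (cathode); E°cell = −0.35 − (−0.76) = +0.41 V with n = 2.
At equilibrium E = 0, so log K = nE°cell / 0.0592 = (2)(+0.41) / 0.0592 = 13.9.

log K = 13.9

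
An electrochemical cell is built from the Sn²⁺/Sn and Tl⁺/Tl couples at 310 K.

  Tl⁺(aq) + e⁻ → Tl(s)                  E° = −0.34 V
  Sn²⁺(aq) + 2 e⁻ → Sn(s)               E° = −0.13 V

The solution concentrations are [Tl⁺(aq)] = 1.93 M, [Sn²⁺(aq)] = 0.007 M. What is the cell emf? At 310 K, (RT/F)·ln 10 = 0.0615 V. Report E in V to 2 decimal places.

+0.13 V

Since E°(Sn²⁺/Sn) > E°(Tl⁺/Tl), Sn²⁺/Sn serves as the cathode.
E°cell = E°cat − E°an = −0.13 − (−0.34) = +0.21 V; n = 2.
For the overall reaction Sn²⁺(aq) + 2 Tl(s) → Sn(s) + 2 Tl⁺(aq), Q = [Tl⁺(aq)]^2 / [Sn²⁺(aq)] = 532, giving log Q = 2.726.
E = E° − (0.0615/n)·log Q = +0.21 − (0.0615/2)(2.726) = +0.13 V.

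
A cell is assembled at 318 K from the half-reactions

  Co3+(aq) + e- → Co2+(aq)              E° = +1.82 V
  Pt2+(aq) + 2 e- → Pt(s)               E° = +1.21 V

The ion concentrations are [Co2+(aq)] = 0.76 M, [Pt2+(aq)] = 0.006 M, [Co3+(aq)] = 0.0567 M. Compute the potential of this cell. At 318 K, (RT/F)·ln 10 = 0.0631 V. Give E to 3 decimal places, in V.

Since E°(Co³⁺/Co²⁺) > E°(Pt²⁺/Pt), Co³⁺/Co²⁺ serves as the cathode.
E°cell = E°cat − E°an = +1.82 − (+1.21) = +0.61 V; n = 2.
The balanced reaction is 2 Co3+(aq) + Pt(s) → 2 Co2+(aq) + Pt2+(aq), so Q = ([Co2+(aq)]^2·[Pt2+(aq)]) / [Co3+(aq)]^2 = 1.08 and log Q = 0.033.
E = E° − (0.0631/n)·log Q = +0.61 − (0.0631/2)(0.033) = +0.609 V.

+0.609 V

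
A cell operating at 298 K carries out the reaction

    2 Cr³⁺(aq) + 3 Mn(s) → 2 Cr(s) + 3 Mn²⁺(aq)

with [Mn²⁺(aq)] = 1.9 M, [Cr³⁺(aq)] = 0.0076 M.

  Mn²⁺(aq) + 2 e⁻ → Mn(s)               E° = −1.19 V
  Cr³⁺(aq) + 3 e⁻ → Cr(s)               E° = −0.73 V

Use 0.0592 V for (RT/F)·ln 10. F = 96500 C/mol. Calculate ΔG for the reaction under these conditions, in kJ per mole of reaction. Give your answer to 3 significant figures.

With Cr³⁺/Cr reduced at the cathode, E°cell = −0.73 − (−1.19) = +0.46 V and n = 6.
Q = [Mn²⁺(aq)]^3 / [Cr³⁺(aq)]^2 = 1.19×10^5, so log Q = 5.075 and E = +0.46 − (0.0592/6)(5.075) = +0.4099 V.
Finally ΔG = −nFE = −(6)(96500 C/mol)(+0.4099 V) = −237 kJ/mol.

−237 kJ/mol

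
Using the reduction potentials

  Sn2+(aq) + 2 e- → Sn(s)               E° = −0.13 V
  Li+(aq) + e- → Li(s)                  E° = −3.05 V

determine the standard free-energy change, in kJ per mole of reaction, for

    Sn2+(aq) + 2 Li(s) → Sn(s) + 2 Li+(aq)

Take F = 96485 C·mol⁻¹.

In the reaction as written Sn2+(aq) is reduced, so the Sn²⁺/Sn couple is the cathode and Li⁺/Li is the anode.
E°cell = −0.13 − (−3.05) = +2.92 V; balancing electrons gives n = 2.
ΔG° = −nFE°cell = −(2)(96485)(+2.92) J/mol = −563 kJ/mol.

−563 kJ/mol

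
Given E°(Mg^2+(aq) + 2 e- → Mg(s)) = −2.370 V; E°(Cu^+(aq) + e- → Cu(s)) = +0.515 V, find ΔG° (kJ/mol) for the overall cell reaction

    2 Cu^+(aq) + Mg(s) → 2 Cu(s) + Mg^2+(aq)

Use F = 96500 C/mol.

−557 kJ/mol

In the reaction as written Cu^+(aq) is reduced, so the Cu⁺/Cu couple is the cathode and Mg²⁺/Mg is the anode.
E°cell = +0.515 − (−2.370) = +2.885 V; balancing electrons gives n = 2.
ΔG° = −nFE°cell = −(2)(96500)(+2.885) J/mol = −557 kJ/mol.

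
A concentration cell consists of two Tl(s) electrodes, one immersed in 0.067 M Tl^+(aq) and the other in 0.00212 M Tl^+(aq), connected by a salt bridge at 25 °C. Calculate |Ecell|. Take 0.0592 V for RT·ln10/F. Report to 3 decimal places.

0.089 V

For a concentration cell E°cell = 0, since both electrodes use the same couple.
The compartment with the higher Tl^+(aq) concentration (0.067 M) acts as the cathode; ions are reduced there and produced at the dilute (0.00212 M) anode.
With n = 1, Ecell = −(0.0592/1)·log([dilute]/[conc]) = −(0.0592/1)·log(0.00212/0.067) = +0.089 V.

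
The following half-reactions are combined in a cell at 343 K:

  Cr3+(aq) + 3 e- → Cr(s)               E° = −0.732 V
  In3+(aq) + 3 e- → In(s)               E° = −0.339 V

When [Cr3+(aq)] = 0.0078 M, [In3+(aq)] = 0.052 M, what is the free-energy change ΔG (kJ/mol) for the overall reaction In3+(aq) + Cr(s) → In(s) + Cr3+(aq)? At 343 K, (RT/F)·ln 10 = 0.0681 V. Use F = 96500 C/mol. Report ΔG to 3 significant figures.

−119 kJ/mol

With In³⁺/In reduced at the cathode, E°cell = −0.339 − (−0.732) = +0.393 V and n = 3.
Here Q = [Cr3+(aq)] / [In3+(aq)] = 0.15 (log Q = −0.824), giving E = +0.393 − (0.0681/3)·(−0.824) = +0.4117 V.
Finally ΔG = −nFE = −(3)(96500 C/mol)(+0.4117 V) = −119 kJ/mol.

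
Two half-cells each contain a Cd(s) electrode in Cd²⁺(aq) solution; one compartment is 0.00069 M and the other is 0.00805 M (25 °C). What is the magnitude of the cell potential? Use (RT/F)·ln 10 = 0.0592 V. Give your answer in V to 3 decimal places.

0.032 V

For a concentration cell E°cell = 0, since both electrodes use the same couple.
The compartment with the higher Cd²⁺(aq) concentration (0.00805 M) acts as the cathode; ions are reduced there and produced at the dilute (0.00069 M) anode.
With n = 2, Ecell = −(0.0592/2)·log([dilute]/[conc]) = −(0.0592/2)·log(0.00069/0.00805) = +0.032 V.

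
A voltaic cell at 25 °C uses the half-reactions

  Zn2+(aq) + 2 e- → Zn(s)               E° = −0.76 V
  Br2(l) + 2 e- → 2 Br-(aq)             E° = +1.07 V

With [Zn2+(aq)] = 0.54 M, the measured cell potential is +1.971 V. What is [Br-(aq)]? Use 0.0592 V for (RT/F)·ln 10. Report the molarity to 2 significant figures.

Br₂/Br⁻ is the cathode (higher E°); E°cell = +1.07 − (−0.76) = +1.83 V with n = 2.
From the Nernst equation, log Q = n(E° − E)/0.0592 = 2·(+1.83 − (+1.971))/0.0592 = −4.764.
For Br2(l) + Zn(s) → 2 Br-(aq) + Zn2+(aq), the reaction quotient is Q = [Br-(aq)]^2·[Zn2+(aq)].
Substituting the known concentrations and solving, log [Br-(aq)] = −2.248 and [Br-(aq)] = 0.0056 M.

0.0056 M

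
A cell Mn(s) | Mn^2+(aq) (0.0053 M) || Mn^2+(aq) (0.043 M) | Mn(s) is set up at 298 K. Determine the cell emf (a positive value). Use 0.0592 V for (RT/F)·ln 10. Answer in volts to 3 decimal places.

0.027 V

For a concentration cell E°cell = 0, since both electrodes use the same couple.
The compartment with the higher Mn^2+(aq) concentration (0.043 M) acts as the cathode; ions are reduced there and produced at the dilute (0.0053 M) anode.
With n = 2, Ecell = −(0.0592/2)·log([dilute]/[conc]) = −(0.0592/2)·log(0.0053/0.043) = +0.027 V.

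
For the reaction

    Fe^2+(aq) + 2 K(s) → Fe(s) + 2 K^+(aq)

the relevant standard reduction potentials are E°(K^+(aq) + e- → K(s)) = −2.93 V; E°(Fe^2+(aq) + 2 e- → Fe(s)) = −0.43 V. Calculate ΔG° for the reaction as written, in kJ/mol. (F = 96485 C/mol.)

−482 kJ/mol

In the reaction as written Fe^2+(aq) is reduced, so the Fe²⁺/Fe couple is the cathode and K⁺/K is the anode.
E°cell = −0.43 − (−2.93) = +2.50 V; balancing electrons gives n = 2.
ΔG° = −nFE°cell = −(2)(96485)(+2.50) J/mol = −482 kJ/mol.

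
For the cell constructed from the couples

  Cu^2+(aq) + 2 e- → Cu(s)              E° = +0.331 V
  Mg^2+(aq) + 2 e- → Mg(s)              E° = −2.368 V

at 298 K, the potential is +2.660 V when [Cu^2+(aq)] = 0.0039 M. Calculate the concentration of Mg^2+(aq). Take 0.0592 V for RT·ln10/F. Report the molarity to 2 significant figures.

0.081 M

The Cu²⁺/Cu couple has the larger reduction potential, so it is the cathode: E°cell = +0.331 − (−2.368) = +2.699 V and n = 2.
Rearranging E = E° − (0.0592/n)·log Q gives log Q = 2(+2.699 − (+2.660))/0.0592 = 1.318.
Balancing electrons gives Cu^2+(aq) + Mg(s) → Cu(s) + Mg^2+(aq); thus Q = [Mg^2+(aq)] / [Cu^2+(aq)].
Solving for the unknown gives log [Mg^2+(aq)] = −1.091, so [Mg^2+(aq)] ≈ 0.081 M.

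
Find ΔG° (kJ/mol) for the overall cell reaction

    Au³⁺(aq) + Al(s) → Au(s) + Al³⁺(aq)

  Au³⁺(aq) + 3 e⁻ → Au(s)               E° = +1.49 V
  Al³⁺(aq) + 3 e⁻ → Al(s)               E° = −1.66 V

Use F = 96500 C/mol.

−912 kJ/mol

In the reaction as written Au³⁺(aq) is reduced, so the Au³⁺/Au couple is the cathode and Al³⁺/Al is the anode.
E°cell = +1.49 − (−1.66) = +3.15 V; balancing electrons gives n = 3.
ΔG° = −nFE°cell = −(3)(96500)(+3.15) J/mol = −912 kJ/mol.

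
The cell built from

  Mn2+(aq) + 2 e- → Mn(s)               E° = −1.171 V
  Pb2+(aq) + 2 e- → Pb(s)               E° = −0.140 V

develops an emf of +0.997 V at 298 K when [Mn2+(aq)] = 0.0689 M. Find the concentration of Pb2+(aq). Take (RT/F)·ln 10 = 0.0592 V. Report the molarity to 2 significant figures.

0.0049 M

With Pb²⁺/Pb at the cathode and Mn²⁺/Mn at the anode, E°cell = −0.140 − (−1.171) = +1.031 V (n = 2).
Since E = E° − (0.0592/n)·log Q, log Q = n(E° − E)/0.0592 = 1.149.
Balancing electrons gives Pb2+(aq) + Mn(s) → Pb(s) + Mn2+(aq); thus Q = [Mn2+(aq)] / [Pb2+(aq)].
Substituting the known concentrations and solving, log [Pb2+(aq)] = −2.311 and [Pb2+(aq)] = 0.0049 M.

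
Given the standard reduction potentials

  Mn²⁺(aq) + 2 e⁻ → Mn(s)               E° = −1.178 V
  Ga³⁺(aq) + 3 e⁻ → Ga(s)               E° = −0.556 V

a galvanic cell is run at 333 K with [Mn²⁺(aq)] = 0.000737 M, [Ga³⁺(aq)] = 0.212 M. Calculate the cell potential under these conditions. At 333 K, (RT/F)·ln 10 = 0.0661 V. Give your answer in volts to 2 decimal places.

Since E°(Ga³⁺/Ga) > E°(Mn²⁺/Mn), Ga³⁺/Ga serves as the cathode.
The standard potential is −0.556 − (−1.178) = +0.622 V and the balanced reaction transfers n = 6 electrons.
Balancing gives 2 Ga³⁺(aq) + 3 Mn(s) → 2 Ga(s) + 3 Mn²⁺(aq); hence Q = [Mn²⁺(aq)]^3 / [Ga³⁺(aq)]^2 = 8.91×10^−9 (log Q = −8.050).
E = E° − (0.0661/n)·log Q = +0.622 − (0.0661/6)(−8.050) = +0.71 V.

+0.71 V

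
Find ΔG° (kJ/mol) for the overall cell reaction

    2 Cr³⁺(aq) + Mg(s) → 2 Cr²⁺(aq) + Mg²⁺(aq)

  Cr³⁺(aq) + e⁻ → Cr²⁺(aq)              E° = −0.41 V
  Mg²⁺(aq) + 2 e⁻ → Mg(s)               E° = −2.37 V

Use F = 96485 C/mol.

In the reaction as written Cr³⁺(aq) is reduced, so the Cr³⁺/Cr²⁺ couple is the cathode and Mg²⁺/Mg is the anode.
E°cell = −0.41 − (−2.37) = +1.96 V; balancing electrons gives n = 2.
ΔG° = −nFE°cell = −(2)(96485)(+1.96) J/mol = −378 kJ/mol.

−378 kJ/mol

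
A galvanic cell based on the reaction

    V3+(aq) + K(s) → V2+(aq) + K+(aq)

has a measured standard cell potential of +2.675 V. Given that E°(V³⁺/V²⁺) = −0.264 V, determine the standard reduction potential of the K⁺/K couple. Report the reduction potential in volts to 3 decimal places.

In the reaction as written the V³⁺/V²⁺ couple is reduced (cathode) and K⁺/K is oxidized (anode), so E°cell = E°(V³⁺/V²⁺) − E°(K⁺/K).
E°(K⁺/K) = E°(cathode) − E°cell = −0.264 − (+2.675) = −2.939 V.

−2.939 V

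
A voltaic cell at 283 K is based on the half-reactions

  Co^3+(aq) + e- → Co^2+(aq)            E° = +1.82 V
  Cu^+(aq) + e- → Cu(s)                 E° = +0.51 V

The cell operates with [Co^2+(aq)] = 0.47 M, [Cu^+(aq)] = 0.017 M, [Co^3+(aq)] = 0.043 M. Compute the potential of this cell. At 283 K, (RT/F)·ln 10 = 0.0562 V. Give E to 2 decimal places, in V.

Co³⁺/Co²⁺ is reduced (cathode, E° = +1.82 V) and Cu⁺/Cu is oxidized (anode).
E°cell = +1.82 − (+0.51) = +1.31 V, with n = 1 electron transferred.
The balanced reaction is Co^3+(aq) + Cu(s) → Co^2+(aq) + Cu^+(aq), so Q = ([Co^2+(aq)]·[Cu^+(aq)]) / [Co^3+(aq)] = 0.186 and log Q = −0.731.
E = E° − (0.0562/n)·log Q = +1.31 − (0.0562/1)(−0.731) = +1.35 V.

+1.35 V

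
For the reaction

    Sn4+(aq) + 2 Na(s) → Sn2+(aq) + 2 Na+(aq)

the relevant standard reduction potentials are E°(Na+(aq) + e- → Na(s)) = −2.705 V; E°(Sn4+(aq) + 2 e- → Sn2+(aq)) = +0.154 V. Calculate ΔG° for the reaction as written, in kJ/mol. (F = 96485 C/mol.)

In the reaction as written Sn4+(aq) is reduced, so the Sn⁴⁺/Sn²⁺ couple is the cathode and Na⁺/Na is the anode.
E°cell = +0.154 − (−2.705) = +2.859 V; balancing electrons gives n = 2.
ΔG° = −nFE°cell = −(2)(96485)(+2.859) J/mol = −552 kJ/mol.

−552 kJ/mol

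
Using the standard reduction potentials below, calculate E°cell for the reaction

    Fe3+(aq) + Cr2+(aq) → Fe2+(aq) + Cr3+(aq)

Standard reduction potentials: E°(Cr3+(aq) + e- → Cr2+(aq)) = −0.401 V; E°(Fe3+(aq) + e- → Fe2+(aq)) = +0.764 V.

+1.165 V

Fe3+(aq) gains electrons, so the Fe³⁺/Fe²⁺ couple is the cathode; the Cr³⁺/Cr²⁺ couple is the anode.
E°cell = E°(cathode) − E°(anode) = +0.764 − (−0.401) = +1.165 V.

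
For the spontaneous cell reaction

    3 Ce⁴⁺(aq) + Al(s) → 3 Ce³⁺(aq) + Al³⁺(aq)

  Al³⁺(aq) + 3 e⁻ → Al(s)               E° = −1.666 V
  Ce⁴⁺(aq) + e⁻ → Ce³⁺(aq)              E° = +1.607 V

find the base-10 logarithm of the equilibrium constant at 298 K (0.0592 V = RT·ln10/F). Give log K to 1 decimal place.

log K = 165.9

The Ce⁴⁺/Ce³⁺ couple is reduced (cathode); E°cell = +1.607 − (−1.666) = +3.273 V with n = 3.
At equilibrium E = 0, so log K = nE°cell / 0.0592 = (3)(+3.273) / 0.0592 = 165.9.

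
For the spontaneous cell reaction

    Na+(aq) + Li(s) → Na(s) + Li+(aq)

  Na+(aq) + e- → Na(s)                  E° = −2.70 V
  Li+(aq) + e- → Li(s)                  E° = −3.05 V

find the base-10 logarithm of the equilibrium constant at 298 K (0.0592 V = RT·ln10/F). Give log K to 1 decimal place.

The Na⁺/Na couple is reduced (cathode); E°cell = −2.70 − (−3.05) = +0.35 V with n = 1.
At equilibrium E = 0, so log K = nE°cell / 0.0592 = (1)(+0.35) / 0.0592 = 5.9.

log K = 5.9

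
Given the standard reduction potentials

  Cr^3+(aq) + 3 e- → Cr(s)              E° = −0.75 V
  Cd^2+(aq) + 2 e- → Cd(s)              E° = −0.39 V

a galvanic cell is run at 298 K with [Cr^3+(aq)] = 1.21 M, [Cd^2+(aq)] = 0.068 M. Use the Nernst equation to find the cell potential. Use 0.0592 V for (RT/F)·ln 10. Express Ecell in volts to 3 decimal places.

Cd²⁺/Cd is reduced (cathode, E° = −0.39 V) and Cr³⁺/Cr is oxidized (anode).
E°cell = E°cat − E°an = −0.39 − (−0.75) = +0.36 V; n = 6.
The balanced reaction is 3 Cd^2+(aq) + 2 Cr(s) → 3 Cd(s) + 2 Cr^3+(aq), so Q = [Cr^3+(aq)]^2 / [Cd^2+(aq)]^3 = 4.66×10^3 and log Q = 3.668.
Applying E = E° − (RT ln10/nF)·log Q gives +0.36 − (0.0592/6)(3.668) = +0.324 V.

+0.324 V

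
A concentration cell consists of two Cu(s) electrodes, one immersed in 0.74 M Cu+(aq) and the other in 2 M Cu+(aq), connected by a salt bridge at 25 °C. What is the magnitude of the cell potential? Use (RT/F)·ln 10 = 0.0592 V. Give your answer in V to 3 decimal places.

For a concentration cell E°cell = 0, since both electrodes use the same couple.
The compartment with the higher Cu+(aq) concentration (2 M) acts as the cathode; ions are reduced there and produced at the dilute (0.74 M) anode.
With n = 1, Ecell = −(0.0592/1)·log([dilute]/[conc]) = −(0.0592/1)·log(0.74/2) = +0.026 V.

0.026 V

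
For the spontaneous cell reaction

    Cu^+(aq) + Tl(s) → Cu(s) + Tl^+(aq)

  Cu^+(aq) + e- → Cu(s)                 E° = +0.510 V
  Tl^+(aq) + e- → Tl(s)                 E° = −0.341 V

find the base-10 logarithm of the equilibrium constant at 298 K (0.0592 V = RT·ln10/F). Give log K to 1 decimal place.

log K = 14.4

The Cu⁺/Cu couple is reduced (cathode); E°cell = +0.510 − (−0.341) = +0.851 V with n = 1.
At equilibrium E = 0, so log K = nE°cell / 0.0592 = (1)(+0.851) / 0.0592 = 14.4.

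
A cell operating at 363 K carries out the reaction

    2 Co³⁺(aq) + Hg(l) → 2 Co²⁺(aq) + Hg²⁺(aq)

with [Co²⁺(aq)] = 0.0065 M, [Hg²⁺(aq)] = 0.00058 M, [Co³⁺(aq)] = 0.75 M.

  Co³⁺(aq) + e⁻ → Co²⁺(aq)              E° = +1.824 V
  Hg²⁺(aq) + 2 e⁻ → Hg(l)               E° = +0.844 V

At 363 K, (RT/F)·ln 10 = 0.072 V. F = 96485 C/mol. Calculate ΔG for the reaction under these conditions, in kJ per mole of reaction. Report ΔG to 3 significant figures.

−240 kJ/mol

E°cell = +1.824 − (+0.844) = +0.980 V; the balanced reaction transfers n = 2 electrons.
The reaction quotient is ([Co²⁺(aq)]^2·[Hg²⁺(aq)]) / [Co³⁺(aq)]^2 = 4.36×10^−8; by Nernst, E = +0.980 − (0.072/2)(−7.361) = +1.2450 V.
Finally ΔG = −nFE = −(2)(96485 C/mol)(+1.2450 V) = −240 kJ/mol.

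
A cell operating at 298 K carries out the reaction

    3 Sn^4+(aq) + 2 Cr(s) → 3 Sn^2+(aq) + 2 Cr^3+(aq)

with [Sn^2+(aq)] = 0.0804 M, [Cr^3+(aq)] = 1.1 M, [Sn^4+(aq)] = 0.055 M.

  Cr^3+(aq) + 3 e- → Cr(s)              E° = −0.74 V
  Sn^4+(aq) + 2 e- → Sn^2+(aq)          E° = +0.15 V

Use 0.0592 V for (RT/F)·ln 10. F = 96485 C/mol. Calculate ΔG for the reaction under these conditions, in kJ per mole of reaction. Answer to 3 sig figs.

With Sn⁴⁺/Sn²⁺ reduced at the cathode, E°cell = +0.15 − (−0.74) = +0.89 V and n = 6.
Here Q = ([Sn^2+(aq)]^3·[Cr^3+(aq)]^2) / [Sn^4+(aq)]^3 = 3.78 (log Q = 0.577), giving E = +0.89 − (0.0592/6)·(0.577) = +0.8843 V.
Finally ΔG = −nFE = −(6)(96485 C/mol)(+0.8843 V) = −512 kJ/mol.

−512 kJ/mol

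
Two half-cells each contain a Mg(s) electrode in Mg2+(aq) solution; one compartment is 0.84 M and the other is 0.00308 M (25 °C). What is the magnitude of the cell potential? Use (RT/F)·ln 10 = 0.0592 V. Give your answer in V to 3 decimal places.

0.072 V

For a concentration cell E°cell = 0, since both electrodes use the same couple.
The compartment with the higher Mg2+(aq) concentration (0.84 M) acts as the cathode; ions are reduced there and produced at the dilute (0.00308 M) anode.
With n = 2, Ecell = −(0.0592/2)·log([dilute]/[conc]) = −(0.0592/2)·log(0.00308/0.84) = +0.072 V.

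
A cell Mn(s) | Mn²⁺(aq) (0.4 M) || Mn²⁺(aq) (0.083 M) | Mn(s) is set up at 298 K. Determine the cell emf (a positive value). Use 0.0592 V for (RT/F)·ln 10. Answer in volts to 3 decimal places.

For a concentration cell E°cell = 0, since both electrodes use the same couple.
The compartment with the higher Mn²⁺(aq) concentration (0.4 M) acts as the cathode; ions are reduced there and produced at the dilute (0.083 M) anode.
With n = 2, Ecell = −(0.0592/2)·log([dilute]/[conc]) = −(0.0592/2)·log(0.083/0.4) = +0.020 V.

0.020 V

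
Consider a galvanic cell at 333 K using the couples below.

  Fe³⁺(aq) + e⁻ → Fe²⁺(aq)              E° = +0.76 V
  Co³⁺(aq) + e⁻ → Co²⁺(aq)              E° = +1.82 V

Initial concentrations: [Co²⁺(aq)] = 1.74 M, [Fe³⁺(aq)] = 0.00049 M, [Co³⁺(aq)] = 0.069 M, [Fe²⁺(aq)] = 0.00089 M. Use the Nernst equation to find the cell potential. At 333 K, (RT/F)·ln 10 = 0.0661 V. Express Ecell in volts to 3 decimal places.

+0.984 V

The Co³⁺/Co²⁺ couple has the more positive E°, so it is the cathode; Fe³⁺/Fe²⁺ is the anode.
E°cell = +1.82 − (+0.76) = +1.06 V, with n = 1 electron transferred.
For the overall reaction Co³⁺(aq) + Fe²⁺(aq) → Co²⁺(aq) + Fe³⁺(aq), Q = ([Co²⁺(aq)]·[Fe³⁺(aq)]) / ([Co³⁺(aq)]·[Fe²⁺(aq)]) = 13.9, giving log Q = 1.143.
E = E° − (0.0661/n)·log Q = +1.06 − (0.0661/1)(1.143) = +0.984 V.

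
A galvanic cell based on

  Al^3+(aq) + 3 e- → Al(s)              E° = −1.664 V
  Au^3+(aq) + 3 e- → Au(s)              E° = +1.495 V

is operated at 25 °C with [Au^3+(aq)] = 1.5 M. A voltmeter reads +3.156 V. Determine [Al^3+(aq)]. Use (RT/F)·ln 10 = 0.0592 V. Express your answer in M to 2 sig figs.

2.1 M

Au³⁺/Au is the cathode (higher E°); E°cell = +1.495 − (−1.664) = +3.159 V with n = 3.
Rearranging E = E° − (0.0592/n)·log Q gives log Q = 3(+3.159 − (+3.156))/0.0592 = 0.152.
The balanced reaction is Au^3+(aq) + Al(s) → Au(s) + Al^3+(aq), so Q = [Al^3+(aq)] / [Au^3+(aq)].
Substituting the known concentrations and solving, log [Al^3+(aq)] = 0.328 and [Al^3+(aq)] = 2.1 M.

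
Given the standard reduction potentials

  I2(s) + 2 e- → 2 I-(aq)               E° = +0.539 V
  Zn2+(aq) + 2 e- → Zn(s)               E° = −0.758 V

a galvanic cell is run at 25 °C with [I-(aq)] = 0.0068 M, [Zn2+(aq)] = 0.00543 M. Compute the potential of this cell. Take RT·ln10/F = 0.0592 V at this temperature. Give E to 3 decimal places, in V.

The I₂/I⁻ couple has the more positive E°, so it is the cathode; Zn²⁺/Zn is the anode.
E°cell = +0.539 − (−0.758) = +1.297 V, with n = 2 electrons transferred.
Balancing gives I2(s) + Zn(s) → 2 I-(aq) + Zn2+(aq); hence Q = [I-(aq)]^2·[Zn2+(aq)] = 2.51×10^−7 (log Q = −6.600).
By the Nernst equation, E = +1.297 − (0.0592/2)·(−6.600) = +1.492 V.

+1.492 V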